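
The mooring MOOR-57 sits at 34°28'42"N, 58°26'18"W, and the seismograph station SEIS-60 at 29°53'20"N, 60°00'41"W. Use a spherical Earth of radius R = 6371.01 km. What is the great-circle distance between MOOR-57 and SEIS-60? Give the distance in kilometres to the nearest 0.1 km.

MOOR-57: φ = +34.47833°, λ = -58.43833°
SEIS-60: φ = +29.88889°, λ = -60.01139°
Δφ = -4.5894°,  Δλ = -1.5731°
a = sin²(Δφ/2) + cos φ₁ cos φ₂ sin²(Δλ/2) = 0.001738
c = 2·arcsin(√a) = 0.083399 rad = 4.7784°
d = R·c = 6371.01 × 0.083399 = 531.3 km

531.3 km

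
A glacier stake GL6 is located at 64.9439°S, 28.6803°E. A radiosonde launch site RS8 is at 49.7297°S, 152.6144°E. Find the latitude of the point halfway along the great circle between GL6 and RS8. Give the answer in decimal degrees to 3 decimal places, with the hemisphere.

72.072°S

Bx = cos φ₂ cos Δλ = -0.360843,  By = cos φ₂ sin Δλ = 0.536301
φₘ = atan2(sin φ₁ + sin φ₂, √((cos φ₁ + Bx)² + By²)) = -72.07171°
λₘ = λ₁ + atan2(By, cos φ₁ + Bx) = 112.01591°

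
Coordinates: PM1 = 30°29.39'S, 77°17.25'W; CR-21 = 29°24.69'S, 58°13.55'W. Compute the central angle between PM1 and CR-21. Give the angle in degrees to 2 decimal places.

PM1: φ = -30.48983°, λ = -77.28750°
CR-21: φ = -29.41150°, λ = -58.22583°
Δφ = 1.0783°,  Δλ = 19.0617°
a = sin²(Δφ/2) + cos φ₁ cos φ₂ sin²(Δλ/2) = 0.020669
c = 2·arcsin(√a) = 0.288532 rad = 16.5317°

16.53°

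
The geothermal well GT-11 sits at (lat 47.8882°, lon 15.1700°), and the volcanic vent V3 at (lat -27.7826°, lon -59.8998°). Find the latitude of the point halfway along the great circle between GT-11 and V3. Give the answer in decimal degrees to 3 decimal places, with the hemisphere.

Bx = cos φ₂ cos Δλ = 0.227942,  By = cos φ₂ sin Δλ = -0.854855
φₘ = atan2(sin φ₁ + sin φ₂, √((cos φ₁ + Bx)² + By²)) = 12.53400°
λₘ = λ₁ + atan2(By, cos φ₁ + Bx) = -28.40339°

12.534°N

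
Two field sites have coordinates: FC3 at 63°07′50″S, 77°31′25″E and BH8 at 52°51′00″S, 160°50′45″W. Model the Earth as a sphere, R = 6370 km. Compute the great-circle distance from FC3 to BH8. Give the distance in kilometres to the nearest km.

FC3: φ = -63.13056°, λ = +77.52361°
BH8: φ = -52.85000°, λ = -160.84583°
Δφ = 10.2806°,  Δλ = 121.6306°
a = sin²(Δφ/2) + cos φ₁ cos φ₂ sin²(Δλ/2) = 0.216067
c = 2·arcsin(√a) = 0.966886 rad = 55.3985°
d = R·c = 6370 × 0.966886 = 6159.1 km

6159 km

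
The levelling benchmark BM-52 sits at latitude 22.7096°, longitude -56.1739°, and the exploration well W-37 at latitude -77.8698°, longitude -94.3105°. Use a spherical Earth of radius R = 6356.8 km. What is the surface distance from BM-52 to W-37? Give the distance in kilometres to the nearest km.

11428 km

Δφ = -100.5794°,  Δλ = -38.1366°
a = sin²(Δφ/2) + cos φ₁ cos φ₂ sin²(Δλ/2) = 0.612488
c = 2·arcsin(√a) = 1.797714 rad = 103.0014°
d = R·c = 6356.8 × 1.797714 = 11427.7 km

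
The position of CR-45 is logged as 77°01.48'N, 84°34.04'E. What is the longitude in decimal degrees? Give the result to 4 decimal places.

84.5673°E

84° + 34.04′/60 = 84 + 0.56733 = 84.5673°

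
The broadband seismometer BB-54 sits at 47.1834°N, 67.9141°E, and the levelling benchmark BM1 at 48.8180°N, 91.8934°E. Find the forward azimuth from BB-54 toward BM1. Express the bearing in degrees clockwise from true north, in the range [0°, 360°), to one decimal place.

75.3°

Δλ = 23.9793°
y = sin Δλ · cos φ₂ = 0.267600
x = cos φ₁ sin φ₂ − sin φ₁ cos φ₂ cos Δλ = 0.070212
θ = atan2(y, x) = 75.2984° → 75.2984° (mod 360°)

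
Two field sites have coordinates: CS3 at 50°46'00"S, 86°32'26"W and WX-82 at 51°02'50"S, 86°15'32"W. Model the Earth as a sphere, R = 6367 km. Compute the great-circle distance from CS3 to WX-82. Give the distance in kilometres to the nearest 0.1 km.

36.9 km

CS3: φ = -50.76667°, λ = -86.54056°
WX-82: φ = -51.04722°, λ = -86.25889°
Δφ = -0.2806°,  Δλ = 0.2817°
a = sin²(Δφ/2) + cos φ₁ cos φ₂ sin²(Δλ/2) = 0.000008
c = 2·arcsin(√a) = 0.005795 rad = 0.3321°
d = R·c = 6367 × 0.005795 = 36.9 km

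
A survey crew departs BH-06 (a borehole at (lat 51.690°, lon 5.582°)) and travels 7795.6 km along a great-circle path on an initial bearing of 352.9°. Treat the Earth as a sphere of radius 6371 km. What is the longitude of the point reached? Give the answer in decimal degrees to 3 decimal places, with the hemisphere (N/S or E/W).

161.848°W

δ = d/R = 7795.6/6371 = 1.223607 rad
φ₂ = arcsin(sin φ₁ cos δ + cos φ₁ sin δ cos θ)
   = arcsin(0.78467·0.34026 + 0.61992·0.94033·0.99233) = 57.71971°
λ₂ = λ₁ + atan2(sin θ sin δ cos φ₁, cos δ − sin φ₁ sin φ₂) = -161.84827°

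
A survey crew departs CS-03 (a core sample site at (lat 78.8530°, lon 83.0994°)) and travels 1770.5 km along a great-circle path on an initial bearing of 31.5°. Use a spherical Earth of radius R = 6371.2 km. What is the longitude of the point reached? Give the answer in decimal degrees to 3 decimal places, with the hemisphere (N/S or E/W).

δ = d/R = 1770.5/6371.2 = 0.277891 rad
φ₂ = arcsin(sin φ₁ cos δ + cos φ₁ sin δ cos θ)
   = arcsin(0.98113·0.96164 + 0.19333·0.27433·0.85264) = 81.38380°
λ₂ = λ₁ + atan2(sin θ sin δ cos φ₁, cos δ − sin φ₁ sin φ₂) = -169.98901°

169.989°W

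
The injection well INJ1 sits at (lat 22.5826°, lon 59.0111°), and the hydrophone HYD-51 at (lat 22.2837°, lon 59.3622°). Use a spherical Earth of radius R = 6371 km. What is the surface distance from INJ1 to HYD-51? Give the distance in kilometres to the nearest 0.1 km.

49.1 km

Δφ = -0.2989°,  Δλ = 0.3511°
a = sin²(Δφ/2) + cos φ₁ cos φ₂ sin²(Δλ/2) = 0.000015
c = 2·arcsin(√a) = 0.007700 rad = 0.4412°
d = R·c = 6371 × 0.007700 = 49.1 km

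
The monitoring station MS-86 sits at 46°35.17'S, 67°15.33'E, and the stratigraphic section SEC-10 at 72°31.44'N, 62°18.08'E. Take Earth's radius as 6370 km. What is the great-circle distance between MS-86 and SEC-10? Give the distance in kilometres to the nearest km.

MS-86: φ = -46.58617°, λ = +67.25550°
SEC-10: φ = +72.52400°, λ = +62.30133°
Δφ = 119.1102°,  Δλ = -4.9542°
a = sin²(Δφ/2) + cos φ₁ cos φ₂ sin²(Δλ/2) = 0.743631
c = 2·arcsin(√a) = 2.079747 rad = 119.1607°
d = R·c = 6370 × 2.079747 = 13248.0 km

13248 km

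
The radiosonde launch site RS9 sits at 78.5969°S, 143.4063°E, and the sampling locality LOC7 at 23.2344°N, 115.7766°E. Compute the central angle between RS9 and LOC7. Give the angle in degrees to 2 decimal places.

Δφ = 101.8313°,  Δλ = -27.6297°
a = sin²(Δφ/2) + cos φ₁ cos φ₂ sin²(Δλ/2) = 0.612874
c = 2·arcsin(√a) = 1.798508 rad = 103.0469°

103.05°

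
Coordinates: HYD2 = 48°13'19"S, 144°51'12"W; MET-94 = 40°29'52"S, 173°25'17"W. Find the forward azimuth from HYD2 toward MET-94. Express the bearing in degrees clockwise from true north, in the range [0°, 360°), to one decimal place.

HYD2: φ = -48.22194°, λ = -144.85333°
MET-94: φ = -40.49778°, λ = -173.42139°
Δλ = -28.5681°
y = sin Δλ · cos φ₂ = -0.363640
x = cos φ₁ sin φ₂ − sin φ₁ cos φ₂ cos Δλ = 0.065362
θ = atan2(y, x) = -79.8102° → 280.1898° (mod 360°)

280.2°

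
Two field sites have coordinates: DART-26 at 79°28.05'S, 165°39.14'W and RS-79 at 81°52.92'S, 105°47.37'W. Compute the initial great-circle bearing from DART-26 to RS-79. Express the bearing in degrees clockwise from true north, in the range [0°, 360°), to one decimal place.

DART-26: φ = -79.46750°, λ = -165.65233°
RS-79: φ = -81.88200°, λ = -105.78950°
Δλ = 59.8628°
y = sin Δλ · cos φ₂ = 0.122124
x = cos φ₁ sin φ₂ − sin φ₁ cos φ₂ cos Δλ = -0.111257
θ = atan2(y, x) = 132.3341° → 132.3341° (mod 360°)

132.3°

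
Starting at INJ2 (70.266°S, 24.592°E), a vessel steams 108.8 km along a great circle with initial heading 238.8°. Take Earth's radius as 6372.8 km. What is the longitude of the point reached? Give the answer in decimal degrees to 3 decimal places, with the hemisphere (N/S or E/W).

22.053°E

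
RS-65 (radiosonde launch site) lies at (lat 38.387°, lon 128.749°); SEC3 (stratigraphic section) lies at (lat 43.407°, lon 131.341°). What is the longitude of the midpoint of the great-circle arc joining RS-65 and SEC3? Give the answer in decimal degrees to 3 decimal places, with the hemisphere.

129.996°E

Bx = cos φ₂ cos Δλ = 0.725747,  By = cos φ₂ sin Δλ = 0.032854
φₘ = atan2(sin φ₁ + sin φ₂, √((cos φ₁ + Bx)² + By²)) = 40.90424°
λₘ = λ₁ + atan2(By, cos φ₁ + Bx) = 129.99579°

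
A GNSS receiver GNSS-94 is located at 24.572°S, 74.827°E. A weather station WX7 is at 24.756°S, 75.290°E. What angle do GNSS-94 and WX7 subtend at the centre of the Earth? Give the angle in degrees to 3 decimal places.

0.459°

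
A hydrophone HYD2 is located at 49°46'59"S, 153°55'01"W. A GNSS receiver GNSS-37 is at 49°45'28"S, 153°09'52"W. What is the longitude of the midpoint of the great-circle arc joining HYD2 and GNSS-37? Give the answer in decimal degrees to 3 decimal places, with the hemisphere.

153.541°W

HYD2: φ = -49.78306°, λ = -153.91694°
GNSS-37: φ = -49.75778°, λ = -153.16444°
Bx = cos φ₂ cos Δλ = 0.645965,  By = cos φ₂ sin Δλ = 0.008484
φₘ = atan2(sin φ₁ + sin φ₂, √((cos φ₁ + Bx)² + By²)) = -49.77103°
λₘ = λ₁ + atan2(By, cos φ₁ + Bx) = -153.54060°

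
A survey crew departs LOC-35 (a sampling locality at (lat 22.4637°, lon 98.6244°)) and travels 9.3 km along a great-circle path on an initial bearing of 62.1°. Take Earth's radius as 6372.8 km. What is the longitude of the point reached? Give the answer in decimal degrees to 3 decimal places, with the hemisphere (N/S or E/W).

98.704°E

δ = d/R = 9.3/6372.8 = 0.001459 rad
φ₂ = arcsin(sin φ₁ cos δ + cos φ₁ sin δ cos θ)
   = arcsin(0.38210·1.00000 + 0.92412·0.00146·0.46793) = 22.50281°
λ₂ = λ₁ + atan2(sin θ sin δ cos φ₁, cos δ − sin φ₁ sin φ₂) = 98.70438°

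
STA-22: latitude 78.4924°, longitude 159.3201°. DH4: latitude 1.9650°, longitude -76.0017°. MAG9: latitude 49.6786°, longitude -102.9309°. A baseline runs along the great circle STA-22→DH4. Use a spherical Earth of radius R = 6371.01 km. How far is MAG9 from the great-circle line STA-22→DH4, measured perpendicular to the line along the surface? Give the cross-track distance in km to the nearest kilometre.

δ₁₃ = central angle STA-22→MAG9 = 0.752921 rad  (haversine)
θ₁₃ = bearing STA-22→MAG9 = 69.667°,  θ₁₂ = bearing STA-22→DH4 = 55.539°
dₓₜ = R·arcsin(sin δ₁₃ · sin(θ₁₃ − θ₁₂)) = 6371.01·arcsin(0.68377·sin(14.128°)) = 1068.337 km
|dₓₜ| = 1068.337 km

1068 km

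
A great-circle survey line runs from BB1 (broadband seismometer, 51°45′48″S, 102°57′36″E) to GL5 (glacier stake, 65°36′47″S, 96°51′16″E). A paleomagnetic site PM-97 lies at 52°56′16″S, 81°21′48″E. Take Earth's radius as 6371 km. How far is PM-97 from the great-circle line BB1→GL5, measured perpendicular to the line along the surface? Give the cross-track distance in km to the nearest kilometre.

BB1: φ = -51.76333°, λ = +102.96000°
GL5: φ = -65.61306°, λ = +96.85444°
PM-97: φ = -52.93778°, λ = +81.36333°
δ₁₃ = central angle BB1→PM-97 = 0.230273 rad  (haversine)
θ₁₃ = bearing BB1→PM-97 = 256.385°,  θ₁₂ = bearing BB1→GL5 = 190.318°
dₓₜ = R·arcsin(sin δ₁₃ · sin(θ₁₃ − θ₁₂)) = 6371·arcsin(0.22824·sin(66.066°)) = 1338.941 km
|dₓₜ| = 1338.941 km

1339 km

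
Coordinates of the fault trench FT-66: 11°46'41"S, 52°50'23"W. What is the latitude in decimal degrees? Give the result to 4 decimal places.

11° + 46′/60 + 41″/3600 = 11 + 0.76667 + 0.01139 = 11.7781°

11.7781°S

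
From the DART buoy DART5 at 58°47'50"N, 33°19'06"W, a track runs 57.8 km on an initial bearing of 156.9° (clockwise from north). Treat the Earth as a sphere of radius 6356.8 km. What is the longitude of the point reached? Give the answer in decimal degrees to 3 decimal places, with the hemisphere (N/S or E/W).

32.929°W

DART5: φ = +58.79722°, λ = -33.31833°
δ = d/R = 57.8/6356.8 = 0.009093 rad
φ₂ = arcsin(sin φ₁ cos δ + cos φ₁ sin δ cos θ)
   = arcsin(0.85534·0.99996 + 0.51807·0.00909·-0.91982) = 58.31743°
λ₂ = λ₁ + atan2(sin θ sin δ cos φ₁, cos δ − sin φ₁ sin φ₂) = -32.92917°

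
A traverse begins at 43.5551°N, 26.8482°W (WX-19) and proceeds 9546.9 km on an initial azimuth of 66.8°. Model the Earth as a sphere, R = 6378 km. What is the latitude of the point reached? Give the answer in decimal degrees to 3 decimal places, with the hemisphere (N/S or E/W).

19.610°N

δ = d/R = 9546.9/6378 = 1.496849 rad
φ₂ = arcsin(sin φ₁ cos δ + cos φ₁ sin δ cos θ)
   = arcsin(0.68905·0.07388 + 0.72471·0.99727·0.39394) = 19.61035°
λ₂ = λ₁ + atan2(sin θ sin δ cos φ₁, cos δ − sin φ₁ sin φ₂) = 76.48033°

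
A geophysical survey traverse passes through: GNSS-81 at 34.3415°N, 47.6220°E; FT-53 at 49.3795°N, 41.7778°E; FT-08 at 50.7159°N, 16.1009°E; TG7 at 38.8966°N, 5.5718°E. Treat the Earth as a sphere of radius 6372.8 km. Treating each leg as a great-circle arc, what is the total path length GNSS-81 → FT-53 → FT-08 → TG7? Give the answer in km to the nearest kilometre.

5122 km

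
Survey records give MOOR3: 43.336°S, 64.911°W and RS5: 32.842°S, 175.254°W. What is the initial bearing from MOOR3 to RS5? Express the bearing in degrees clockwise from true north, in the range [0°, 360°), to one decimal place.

Δλ = -110.3430°
y = sin Δλ · cos φ₂ = -0.787766
x = cos φ₁ sin φ₂ − sin φ₁ cos φ₂ cos Δλ = -0.594900
θ = atan2(y, x) = -127.0591° → 232.9409° (mod 360°)

232.9°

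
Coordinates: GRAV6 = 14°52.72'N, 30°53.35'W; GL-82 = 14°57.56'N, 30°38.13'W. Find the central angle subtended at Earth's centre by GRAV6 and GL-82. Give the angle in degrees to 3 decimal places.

0.258°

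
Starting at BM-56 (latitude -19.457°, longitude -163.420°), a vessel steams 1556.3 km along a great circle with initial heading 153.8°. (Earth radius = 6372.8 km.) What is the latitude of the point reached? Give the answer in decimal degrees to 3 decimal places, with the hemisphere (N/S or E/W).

δ = d/R = 1556.3/6372.8 = 0.244210 rad
φ₂ = arcsin(sin φ₁ cos δ + cos φ₁ sin δ cos θ)
   = arcsin(-0.33310·0.97033 + 0.94289·0.24179·-0.89726) = -31.85518°
λ₂ = λ₁ + atan2(sin θ sin δ cos φ₁, cos δ − sin φ₁ sin φ₂) = -156.19992°

31.855°S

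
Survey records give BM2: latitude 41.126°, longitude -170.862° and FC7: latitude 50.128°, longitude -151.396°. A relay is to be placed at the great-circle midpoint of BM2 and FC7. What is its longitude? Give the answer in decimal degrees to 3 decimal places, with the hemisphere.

Bx = cos φ₂ cos Δλ = 0.604430,  By = cos φ₂ sin Δλ = 0.213636
φₘ = atan2(sin φ₁ + sin φ₂, √((cos φ₁ + Bx)² + By²)) = 46.03944°
λₘ = λ₁ + atan2(By, cos φ₁ + Bx) = -161.91970°

161.920°W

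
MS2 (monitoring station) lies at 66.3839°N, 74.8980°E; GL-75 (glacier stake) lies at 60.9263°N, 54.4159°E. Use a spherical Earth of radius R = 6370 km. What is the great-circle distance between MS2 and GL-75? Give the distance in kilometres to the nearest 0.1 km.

1170.7 km

Δφ = -5.4576°,  Δλ = -20.4821°
a = sin²(Δφ/2) + cos φ₁ cos φ₂ sin²(Δλ/2) = 0.008420
c = 2·arcsin(√a) = 0.183778 rad = 10.5297°
d = R·c = 6370 × 0.183778 = 1170.7 km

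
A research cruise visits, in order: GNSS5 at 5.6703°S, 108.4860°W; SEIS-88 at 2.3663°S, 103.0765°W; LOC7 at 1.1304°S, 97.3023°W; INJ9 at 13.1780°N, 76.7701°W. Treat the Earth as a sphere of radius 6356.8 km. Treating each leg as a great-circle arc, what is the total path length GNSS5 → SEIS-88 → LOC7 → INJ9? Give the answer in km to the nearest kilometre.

4118 km

GNSS5→SEIS-88: c = 0.110422 rad, d = 701.93 km
SEIS-88→LOC7: c = 0.103014 rad, d = 654.84 km
LOC7→INJ9: c = 0.434360 rad, d = 2761.14 km
Total = 701.93 + 654.84 + 2761.14 = 4117.90 km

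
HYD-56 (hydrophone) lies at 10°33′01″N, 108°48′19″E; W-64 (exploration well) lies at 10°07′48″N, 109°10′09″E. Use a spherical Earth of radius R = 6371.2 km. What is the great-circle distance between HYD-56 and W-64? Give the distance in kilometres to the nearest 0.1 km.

61.4 km

HYD-56: φ = +10.55028°, λ = +108.80528°
W-64: φ = +10.13000°, λ = +109.16917°
Δφ = -0.4203°,  Δλ = 0.3639°
a = sin²(Δφ/2) + cos φ₁ cos φ₂ sin²(Δλ/2) = 0.000023
c = 2·arcsin(√a) = 0.009635 rad = 0.5521°
d = R·c = 6371.2 × 0.009635 = 61.4 km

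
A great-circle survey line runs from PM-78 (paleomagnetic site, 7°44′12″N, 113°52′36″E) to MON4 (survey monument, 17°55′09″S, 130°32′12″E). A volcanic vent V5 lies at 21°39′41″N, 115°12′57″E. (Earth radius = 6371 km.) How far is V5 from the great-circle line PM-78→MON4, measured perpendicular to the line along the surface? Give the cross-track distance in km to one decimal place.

944.8 km

PM-78: φ = +7.73667°, λ = +113.87667°
MON4: φ = -17.91917°, λ = +130.53667°
V5: φ = +21.66139°, λ = +115.21583°
δ₁₃ = central angle PM-78→V5 = 0.244075 rad  (haversine)
θ₁₃ = bearing PM-78→V5 = 5.157°,  θ₁₂ = bearing PM-78→MON4 = 147.464°
dₓₜ = R·arcsin(sin δ₁₃ · sin(θ₁₃ − θ₁₂)) = 6371·arcsin(0.24166·sin(-142.307°)) = -944.825 km
|dₓₜ| = 944.825 km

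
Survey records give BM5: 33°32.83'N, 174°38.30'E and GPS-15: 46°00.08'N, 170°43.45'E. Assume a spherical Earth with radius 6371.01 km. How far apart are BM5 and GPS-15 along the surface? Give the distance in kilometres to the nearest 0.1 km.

BM5: φ = +33.54717°, λ = +174.63833°
GPS-15: φ = +46.00133°, λ = +170.72417°
Δφ = 12.4542°,  Δλ = -3.9142°
a = sin²(Δφ/2) + cos φ₁ cos φ₂ sin²(Δλ/2) = 0.012441
c = 2·arcsin(√a) = 0.223542 rad = 12.8080°
d = R·c = 6371.01 × 0.223542 = 1424.2 km

1424.2 km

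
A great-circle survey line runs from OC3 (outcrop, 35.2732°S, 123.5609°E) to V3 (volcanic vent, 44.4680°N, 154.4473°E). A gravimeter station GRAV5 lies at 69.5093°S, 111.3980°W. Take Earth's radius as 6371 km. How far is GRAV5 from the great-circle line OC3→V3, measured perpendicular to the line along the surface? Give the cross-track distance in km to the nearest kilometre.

δ₁₃ = central angle OC3→GRAV5 = 1.184404 rad  (haversine)
θ₁₃ = bearing OC3→GRAV5 = 161.976°,  θ₁₂ = bearing OC3→V3 = 21.594°
dₓₜ = R·arcsin(sin δ₁₃ · sin(θ₁₃ − θ₁₂)) = 6371·arcsin(0.92627·sin(140.382°)) = 4025.600 km
|dₓₜ| = 4025.600 km

4026 km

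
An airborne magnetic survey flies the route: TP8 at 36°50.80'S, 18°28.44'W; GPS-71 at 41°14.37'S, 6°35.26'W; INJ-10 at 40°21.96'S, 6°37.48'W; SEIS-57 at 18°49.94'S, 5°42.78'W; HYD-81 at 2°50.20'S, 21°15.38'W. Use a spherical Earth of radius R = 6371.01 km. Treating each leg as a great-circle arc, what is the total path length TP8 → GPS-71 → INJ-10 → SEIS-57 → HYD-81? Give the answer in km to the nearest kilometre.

TP8: φ = -36.84667°, λ = -18.47400°
GPS-71: φ = -41.23950°, λ = -6.58767°
INJ-10: φ = -40.36600°, λ = -6.62467°
SEIS-57: φ = -18.83233°, λ = -5.71300°
HYD-81: φ = -2.83667°, λ = -21.25633°
TP8→GPS-71: c = 0.178226 rad, d = 1135.48 km
GPS-71→INJ-10: c = 0.015253 rad, d = 97.18 km
INJ-10→SEIS-57: c = 0.376082 rad, d = 2396.02 km
SEIS-57→HYD-81: c = 0.385233 rad, d = 2454.32 km
Total = 1135.48 + 97.18 + 2396.02 + 2454.32 = 6083.01 km

6083 km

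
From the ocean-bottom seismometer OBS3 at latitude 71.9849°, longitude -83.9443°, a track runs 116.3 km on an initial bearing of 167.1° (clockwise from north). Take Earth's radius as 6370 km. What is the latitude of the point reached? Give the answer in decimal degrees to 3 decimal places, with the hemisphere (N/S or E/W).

70.964°N

δ = d/R = 116.3/6370 = 0.018257 rad
φ₂ = arcsin(sin φ₁ cos δ + cos φ₁ sin δ cos θ)
   = arcsin(0.95098·0.99983 + 0.30927·0.01826·-0.97476) = 70.96384°
λ₂ = λ₁ + atan2(sin θ sin δ cos φ₁, cos δ − sin φ₁ sin φ₂) = -83.22831°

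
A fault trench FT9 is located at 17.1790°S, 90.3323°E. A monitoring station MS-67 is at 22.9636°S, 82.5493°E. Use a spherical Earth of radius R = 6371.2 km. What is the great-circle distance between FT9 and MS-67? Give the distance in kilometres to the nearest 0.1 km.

1036.2 km

Δφ = -5.7846°,  Δλ = -7.7830°
a = sin²(Δφ/2) + cos φ₁ cos φ₂ sin²(Δλ/2) = 0.006598
c = 2·arcsin(√a) = 0.162633 rad = 9.3182°
d = R·c = 6371.2 × 0.162633 = 1036.2 km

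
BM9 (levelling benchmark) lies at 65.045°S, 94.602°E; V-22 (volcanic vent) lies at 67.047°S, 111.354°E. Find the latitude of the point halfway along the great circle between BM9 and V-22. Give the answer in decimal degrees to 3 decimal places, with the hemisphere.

Bx = cos φ₂ cos Δλ = 0.373426,  By = cos φ₂ sin Δλ = 0.112403
φₘ = atan2(sin φ₁ + sin φ₂, √((cos φ₁ + Bx)² + By²)) = -66.27280°
λₘ = λ₁ + atan2(By, cos φ₁ + Bx) = 102.64622°

66.273°S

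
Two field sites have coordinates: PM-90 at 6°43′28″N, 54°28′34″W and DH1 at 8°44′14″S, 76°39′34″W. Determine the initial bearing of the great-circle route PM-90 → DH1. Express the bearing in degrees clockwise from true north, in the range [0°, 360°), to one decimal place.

PM-90: φ = +6.72444°, λ = -54.47611°
DH1: φ = -8.73722°, λ = -76.65944°
Δλ = -22.1833°
y = sin Δλ · cos φ₂ = -0.373190
x = cos φ₁ sin φ₂ − sin φ₁ cos φ₂ cos Δλ = -0.258027
θ = atan2(y, x) = -124.6603° → 235.3397° (mod 360°)

235.3°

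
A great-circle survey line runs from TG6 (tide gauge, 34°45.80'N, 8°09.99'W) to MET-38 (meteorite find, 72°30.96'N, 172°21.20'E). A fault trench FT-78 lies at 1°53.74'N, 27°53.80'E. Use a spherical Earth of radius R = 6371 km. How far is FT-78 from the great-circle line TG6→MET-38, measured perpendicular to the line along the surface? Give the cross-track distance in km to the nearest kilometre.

3998 km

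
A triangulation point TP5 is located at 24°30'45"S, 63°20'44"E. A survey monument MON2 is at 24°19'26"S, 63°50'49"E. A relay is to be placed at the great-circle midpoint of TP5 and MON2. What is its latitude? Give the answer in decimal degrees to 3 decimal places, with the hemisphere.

24.418°S

TP5: φ = -24.51250°, λ = +63.34556°
MON2: φ = -24.32389°, λ = +63.84694°
Bx = cos φ₂ cos Δλ = 0.911197,  By = cos φ₂ sin Δλ = 0.007974
φₘ = atan2(sin φ₁ + sin φ₂, √((cos φ₁ + Bx)² + By²)) = -24.41840°
λₘ = λ₁ + atan2(By, cos φ₁ + Bx) = 63.59644°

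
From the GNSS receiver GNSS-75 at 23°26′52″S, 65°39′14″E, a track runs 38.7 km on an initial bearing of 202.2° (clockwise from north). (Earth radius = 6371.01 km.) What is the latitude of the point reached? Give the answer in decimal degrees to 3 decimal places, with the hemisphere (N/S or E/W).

23.770°S

GNSS-75: φ = -23.44778°, λ = +65.65389°
δ = d/R = 38.7/6371.01 = 0.006074 rad
φ₂ = arcsin(sin φ₁ cos δ + cos φ₁ sin δ cos θ)
   = arcsin(-0.39791·0.99998 + 0.91742·0.00607·-0.92587) = -23.76995°
λ₂ = λ₁ + atan2(sin θ sin δ cos φ₁, cos δ − sin φ₁ sin φ₂) = 65.51020°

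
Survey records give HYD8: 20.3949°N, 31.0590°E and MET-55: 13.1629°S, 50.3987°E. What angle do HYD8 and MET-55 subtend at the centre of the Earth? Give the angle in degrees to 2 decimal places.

38.57°

Δφ = -33.5578°,  Δλ = 19.3397°
a = sin²(Δφ/2) + cos φ₁ cos φ₂ sin²(Δλ/2) = 0.109086
c = 2·arcsin(√a) = 0.673205 rad = 38.5718°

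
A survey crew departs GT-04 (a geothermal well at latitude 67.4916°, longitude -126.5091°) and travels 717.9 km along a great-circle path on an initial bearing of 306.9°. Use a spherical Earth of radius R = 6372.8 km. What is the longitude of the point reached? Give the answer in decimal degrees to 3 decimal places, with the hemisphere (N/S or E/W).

142.292°W

δ = d/R = 717.9/6372.8 = 0.112651 rad
φ₂ = arcsin(sin φ₁ cos δ + cos φ₁ sin δ cos θ)
   = arcsin(0.92382·0.99366 + 0.38282·0.11241·0.60042) = 70.70090°
λ₂ = λ₁ + atan2(sin θ sin δ cos φ₁, cos δ − sin φ₁ sin φ₂) = -142.29218°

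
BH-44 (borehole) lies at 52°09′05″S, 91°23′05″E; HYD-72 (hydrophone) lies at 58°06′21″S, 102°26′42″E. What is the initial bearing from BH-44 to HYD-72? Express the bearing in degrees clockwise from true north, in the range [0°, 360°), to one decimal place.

137.7°

BH-44: φ = -52.15139°, λ = +91.38472°
HYD-72: φ = -58.10583°, λ = +102.44500°
Δλ = 11.0603°
y = sin Δλ · cos φ₂ = 0.101360
x = cos φ₁ sin φ₂ − sin φ₁ cos φ₂ cos Δλ = -0.111487
θ = atan2(y, x) = 137.7240° → 137.7240° (mod 360°)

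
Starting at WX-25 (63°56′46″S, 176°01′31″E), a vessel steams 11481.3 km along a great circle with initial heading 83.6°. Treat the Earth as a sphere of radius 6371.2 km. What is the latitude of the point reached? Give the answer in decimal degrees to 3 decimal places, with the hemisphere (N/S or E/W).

14.689°N

WX-25: φ = -63.94611°, λ = +176.02528°
δ = d/R = 11481.3/6371.2 = 1.802062 rad
φ₂ = arcsin(sin φ₁ cos δ + cos φ₁ sin δ cos θ)
   = arcsin(-0.89838·-0.22921 + 0.43922·0.97338·0.11147) = 14.68908°
λ₂ = λ₁ + atan2(sin θ sin δ cos φ₁, cos δ − sin φ₁ sin φ₂) = -93.78534°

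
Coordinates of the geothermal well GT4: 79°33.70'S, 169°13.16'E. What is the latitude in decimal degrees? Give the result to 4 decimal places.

79.5617°S

79° + 33.70′/60 = 79 + 0.56167 = 79.5617°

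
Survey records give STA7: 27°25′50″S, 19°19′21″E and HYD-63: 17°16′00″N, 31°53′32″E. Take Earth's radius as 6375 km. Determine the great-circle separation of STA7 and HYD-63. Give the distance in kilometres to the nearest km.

STA7: φ = -27.43056°, λ = +19.32250°
HYD-63: φ = +17.26667°, λ = +31.89222°
Δφ = 44.6972°,  Δλ = 12.5697°
a = sin²(Δφ/2) + cos φ₁ cos φ₂ sin²(Δλ/2) = 0.154741
c = 2·arcsin(√a) = 0.808590 rad = 46.3288°
d = R·c = 6375 × 0.808590 = 5154.8 km

5155 km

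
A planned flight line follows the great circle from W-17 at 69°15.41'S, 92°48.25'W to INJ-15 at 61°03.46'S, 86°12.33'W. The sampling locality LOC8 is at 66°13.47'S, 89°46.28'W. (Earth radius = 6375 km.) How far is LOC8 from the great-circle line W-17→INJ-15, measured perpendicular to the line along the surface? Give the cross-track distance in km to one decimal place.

2.8 km

W-17: φ = -69.25683°, λ = -92.80417°
INJ-15: φ = -61.05767°, λ = -86.20550°
LOC8: φ = -66.22450°, λ = -89.77133°
δ₁₃ = central angle W-17→LOC8 = 0.056579 rad  (haversine)
θ₁₃ = bearing W-17→LOC8 = 22.160°,  θ₁₂ = bearing W-17→INJ-15 = 21.718°
dₓₜ = R·arcsin(sin δ₁₃ · sin(θ₁₃ − θ₁₂)) = 6375·arcsin(0.05655·sin(0.443°)) = 2.785 km
|dₓₜ| = 2.785 km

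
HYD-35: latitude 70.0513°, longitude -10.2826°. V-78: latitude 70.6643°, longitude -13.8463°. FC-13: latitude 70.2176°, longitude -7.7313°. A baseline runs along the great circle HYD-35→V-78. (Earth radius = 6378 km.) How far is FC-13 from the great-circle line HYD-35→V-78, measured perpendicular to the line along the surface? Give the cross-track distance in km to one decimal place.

64.2 km

δ₁₃ = central angle HYD-35→FC-13 = 0.015406 rad  (haversine)
θ₁₃ = bearing HYD-35→FC-13 = 77.944°,  θ₁₂ = bearing HYD-35→V-78 = 298.770°
dₓₜ = R·arcsin(sin δ₁₃ · sin(θ₁₃ − θ₁₂)) = 6378·arcsin(0.01541·sin(-220.827°)) = 64.239 km
|dₓₜ| = 64.239 km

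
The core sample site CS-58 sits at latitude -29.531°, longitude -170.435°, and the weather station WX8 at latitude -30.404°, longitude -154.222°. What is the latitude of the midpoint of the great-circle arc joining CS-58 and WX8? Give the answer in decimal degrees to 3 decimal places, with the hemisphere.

Bx = cos φ₂ cos Δλ = 0.828178,  By = cos φ₂ sin Δλ = 0.240812
φₘ = atan2(sin φ₁ + sin φ₂, √((cos φ₁ + Bx)² + By²)) = -30.21711°
λₘ = λ₁ + atan2(By, cos φ₁ + Bx) = -162.36435°

30.217°S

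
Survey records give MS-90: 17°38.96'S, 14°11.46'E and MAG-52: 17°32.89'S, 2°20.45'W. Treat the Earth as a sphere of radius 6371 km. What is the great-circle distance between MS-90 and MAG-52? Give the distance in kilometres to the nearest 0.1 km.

1751.7 km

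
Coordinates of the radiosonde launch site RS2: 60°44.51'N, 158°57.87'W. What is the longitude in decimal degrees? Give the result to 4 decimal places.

158.9645°W

158° + 57.87′/60 = 158 + 0.96450 = 158.9645°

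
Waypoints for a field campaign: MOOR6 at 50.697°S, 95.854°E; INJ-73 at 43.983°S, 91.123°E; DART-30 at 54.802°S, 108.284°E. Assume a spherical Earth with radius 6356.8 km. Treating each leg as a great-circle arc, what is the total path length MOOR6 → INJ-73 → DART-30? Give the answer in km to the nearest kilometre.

2542 km

MOOR6→INJ-73: c = 0.129789 rad, d = 825.04 km
INJ-73→DART-30: c = 0.270040 rad, d = 1716.59 km
Total = 825.04 + 1716.59 = 2541.63 km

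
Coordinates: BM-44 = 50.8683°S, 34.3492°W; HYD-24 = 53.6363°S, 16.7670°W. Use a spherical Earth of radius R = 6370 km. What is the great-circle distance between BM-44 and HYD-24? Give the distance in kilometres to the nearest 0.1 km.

Δφ = -2.7680°,  Δλ = 17.5822°
a = sin²(Δφ/2) + cos φ₁ cos φ₂ sin²(Δλ/2) = 0.009324
c = 2·arcsin(√a) = 0.193418 rad = 11.0821°
d = R·c = 6370 × 0.193418 = 1232.1 km

1232.1 km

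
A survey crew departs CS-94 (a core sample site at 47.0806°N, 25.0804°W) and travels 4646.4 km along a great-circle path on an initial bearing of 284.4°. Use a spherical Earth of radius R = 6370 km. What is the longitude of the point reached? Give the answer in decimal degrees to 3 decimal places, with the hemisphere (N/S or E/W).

84.180°W

δ = d/R = 4646.4/6370 = 0.729419 rad
φ₂ = arcsin(sin φ₁ cos δ + cos φ₁ sin δ cos θ)
   = arcsin(0.73231·0.74556 + 0.68097·0.66644·0.24869) = 41.21185°
λ₂ = λ₁ + atan2(sin θ sin δ cos φ₁, cos δ − sin φ₁ sin φ₂) = -84.17973°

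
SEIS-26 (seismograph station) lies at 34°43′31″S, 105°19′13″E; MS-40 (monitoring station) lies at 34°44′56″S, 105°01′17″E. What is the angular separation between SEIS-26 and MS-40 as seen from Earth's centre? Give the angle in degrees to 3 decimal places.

0.247°

SEIS-26: φ = -34.72528°, λ = +105.32028°
MS-40: φ = -34.74889°, λ = +105.02139°
Δφ = -0.0236°,  Δλ = -0.2989°
a = sin²(Δφ/2) + cos φ₁ cos φ₂ sin²(Δλ/2) = 0.000005
c = 2·arcsin(√a) = 0.004307 rad = 0.2468°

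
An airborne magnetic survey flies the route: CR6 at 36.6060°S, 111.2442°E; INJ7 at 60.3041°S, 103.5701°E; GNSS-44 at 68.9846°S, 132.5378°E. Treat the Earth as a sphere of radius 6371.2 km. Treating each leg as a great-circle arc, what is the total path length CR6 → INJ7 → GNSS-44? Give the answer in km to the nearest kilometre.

CR6→INJ7: c = 0.422384 rad, d = 2691.09 km
INJ7→GNSS-44: c = 0.260276 rad, d = 1658.27 km
Total = 2691.09 + 1658.27 = 4349.37 km

4349 km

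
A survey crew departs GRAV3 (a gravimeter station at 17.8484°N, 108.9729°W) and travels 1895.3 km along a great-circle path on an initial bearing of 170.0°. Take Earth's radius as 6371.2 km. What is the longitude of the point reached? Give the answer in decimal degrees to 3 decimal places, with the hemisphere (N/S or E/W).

δ = d/R = 1895.3/6371.2 = 0.297479 rad
φ₂ = arcsin(sin φ₁ cos δ + cos φ₁ sin δ cos θ)
   = arcsin(0.30650·0.95608 + 0.95187·0.29311·-0.98481) = 1.04698°
λ₂ = λ₁ + atan2(sin θ sin δ cos φ₁, cos δ − sin φ₁ sin φ₂) = -106.05490°

106.055°W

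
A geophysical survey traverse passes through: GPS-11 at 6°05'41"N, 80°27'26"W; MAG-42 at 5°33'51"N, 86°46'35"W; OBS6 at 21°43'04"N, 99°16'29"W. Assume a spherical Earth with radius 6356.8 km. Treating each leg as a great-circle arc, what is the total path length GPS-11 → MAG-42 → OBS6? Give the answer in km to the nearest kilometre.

2939 km

GPS-11: φ = +6.09472°, λ = -80.45722°
MAG-42: φ = +5.56417°, λ = -86.77639°
OBS6: φ = +21.71778°, λ = -99.27472°
GPS-11→MAG-42: c = 0.110109 rad, d = 699.94 km
MAG-42→OBS6: c = 0.352225 rad, d = 2239.02 km
Total = 699.94 + 2239.02 = 2938.97 km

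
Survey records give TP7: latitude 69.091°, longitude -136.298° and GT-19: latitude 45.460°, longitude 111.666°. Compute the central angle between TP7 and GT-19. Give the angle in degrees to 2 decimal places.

Δφ = -23.6310°,  Δλ = -112.0360°
a = sin²(Δφ/2) + cos φ₁ cos φ₂ sin²(Δλ/2) = 0.214047
c = 2·arcsin(√a) = 0.961968 rad = 55.1167°

55.12°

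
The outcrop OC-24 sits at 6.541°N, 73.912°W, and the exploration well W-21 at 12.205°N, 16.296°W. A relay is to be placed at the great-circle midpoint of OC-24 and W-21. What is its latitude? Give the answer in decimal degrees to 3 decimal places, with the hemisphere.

Bx = cos φ₂ cos Δλ = 0.523485,  By = cos φ₂ sin Δλ = 0.825390
φₘ = atan2(sin φ₁ + sin φ₂, √((cos φ₁ + Bx)² + By²)) = 10.66818°
λₘ = λ₁ + atan2(By, cos φ₁ + Bx) = -45.36128°

10.668°N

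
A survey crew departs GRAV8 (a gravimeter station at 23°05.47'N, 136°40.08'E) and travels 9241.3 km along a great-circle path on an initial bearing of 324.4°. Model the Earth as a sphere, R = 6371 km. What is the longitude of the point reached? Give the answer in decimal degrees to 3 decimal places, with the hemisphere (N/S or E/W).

GRAV8: φ = +23.09117°, λ = +136.66800°
δ = d/R = 9241.3/6371 = 1.450526 rad
φ₂ = arcsin(sin φ₁ cos δ + cos φ₁ sin δ cos θ)
   = arcsin(0.39220·0.11998 + 0.91988·0.99278·0.81310) = 52.14904°
λ₂ = λ₁ + atan2(sin θ sin δ cos φ₁, cos δ − sin φ₁ sin φ₂) = 27.02971°

27.030°E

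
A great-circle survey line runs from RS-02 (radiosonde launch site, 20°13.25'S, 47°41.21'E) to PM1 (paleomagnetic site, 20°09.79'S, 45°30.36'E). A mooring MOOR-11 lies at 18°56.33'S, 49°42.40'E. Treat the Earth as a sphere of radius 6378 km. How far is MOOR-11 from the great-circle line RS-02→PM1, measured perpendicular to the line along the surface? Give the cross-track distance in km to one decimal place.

146.0 km

RS-02: φ = -20.22083°, λ = +47.68683°
PM1: φ = -20.16317°, λ = +45.50600°
MOOR-11: φ = -18.93883°, λ = +49.70667°
δ₁₃ = central angle RS-02→MOOR-11 = 0.040047 rad  (haversine)
θ₁₃ = bearing RS-02→MOOR-11 = 56.375°,  θ₁₂ = bearing RS-02→PM1 = 271.237°
dₓₜ = R·arcsin(sin δ₁₃ · sin(θ₁₃ − θ₁₂)) = 6378·arcsin(0.04004·sin(-214.862°)) = 145.972 km
|dₓₜ| = 145.972 km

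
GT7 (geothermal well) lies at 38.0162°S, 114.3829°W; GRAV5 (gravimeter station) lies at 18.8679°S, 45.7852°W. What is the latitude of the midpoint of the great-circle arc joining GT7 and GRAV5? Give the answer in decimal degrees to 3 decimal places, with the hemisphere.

33.200°S

Bx = cos φ₂ cos Δλ = 0.345306,  By = cos φ₂ sin Δλ = 0.881013
φₘ = atan2(sin φ₁ + sin φ₂, √((cos φ₁ + Bx)² + By²)) = -33.20034°
λₘ = λ₁ + atan2(By, cos φ₁ + Bx) = -76.51800°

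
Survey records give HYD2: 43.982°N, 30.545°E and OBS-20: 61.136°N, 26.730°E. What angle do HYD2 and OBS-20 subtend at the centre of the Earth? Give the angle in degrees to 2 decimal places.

Δφ = 17.1540°,  Δλ = -3.8150°
a = sin²(Δφ/2) + cos φ₁ cos φ₂ sin²(Δλ/2) = 0.022627
c = 2·arcsin(√a) = 0.301993 rad = 17.3029°

17.30°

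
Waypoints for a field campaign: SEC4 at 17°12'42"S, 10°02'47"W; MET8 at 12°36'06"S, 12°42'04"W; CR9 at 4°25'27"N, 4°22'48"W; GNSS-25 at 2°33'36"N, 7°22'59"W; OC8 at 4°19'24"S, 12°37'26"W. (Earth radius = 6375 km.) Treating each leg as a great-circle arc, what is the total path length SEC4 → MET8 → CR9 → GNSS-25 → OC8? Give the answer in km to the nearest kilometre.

4048 km

SEC4: φ = -17.21167°, λ = -10.04639°
MET8: φ = -12.60167°, λ = -12.70111°
CR9: φ = +4.42417°, λ = -4.38000°
GNSS-25: φ = +2.56000°, λ = -7.38306°
OC8: φ = -4.32333°, λ = -12.62389°
SEC4→MET8: c = 0.092072 rad, d = 586.96 km
MET8→CR9: c = 0.330348 rad, d = 2105.97 km
CR9→GNSS-25: c = 0.061606 rad, d = 392.74 km
GNSS-25→OC8: c = 0.150955 rad, d = 962.34 km
Total = 586.96 + 2105.97 + 392.74 + 962.34 = 4048.00 km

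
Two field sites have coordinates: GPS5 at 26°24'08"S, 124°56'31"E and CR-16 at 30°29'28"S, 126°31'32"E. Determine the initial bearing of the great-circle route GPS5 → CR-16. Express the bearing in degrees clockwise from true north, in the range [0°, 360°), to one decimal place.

161.6°

GPS5: φ = -26.40222°, λ = +124.94194°
CR-16: φ = -30.49111°, λ = +126.52556°
Δλ = 1.5836°
y = sin Δλ · cos φ₂ = 0.023814
x = cos φ₁ sin φ₂ − sin φ₁ cos φ₂ cos Δλ = -0.071450
θ = atan2(y, x) = 161.5671° → 161.5671° (mod 360°)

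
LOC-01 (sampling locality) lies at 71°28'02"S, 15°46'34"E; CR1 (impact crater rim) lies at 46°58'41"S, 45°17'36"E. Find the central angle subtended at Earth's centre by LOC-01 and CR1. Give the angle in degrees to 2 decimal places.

28.13°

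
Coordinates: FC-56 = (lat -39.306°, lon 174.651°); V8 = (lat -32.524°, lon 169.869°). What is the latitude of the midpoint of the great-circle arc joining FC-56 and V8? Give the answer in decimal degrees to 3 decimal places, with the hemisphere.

35.939°S

Bx = cos φ₂ cos Δλ = 0.840231,  By = cos φ₂ sin Δλ = -0.070290
φₘ = atan2(sin φ₁ + sin φ₂, √((cos φ₁ + Bx)² + By²)) = -35.93867°
λₘ = λ₁ + atan2(By, cos φ₁ + Bx) = 172.15733°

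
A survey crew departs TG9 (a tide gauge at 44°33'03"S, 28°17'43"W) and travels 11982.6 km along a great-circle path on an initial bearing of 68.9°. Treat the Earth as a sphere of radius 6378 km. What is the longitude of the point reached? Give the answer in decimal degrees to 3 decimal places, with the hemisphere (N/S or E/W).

60.115°E

TG9: φ = -44.55083°, λ = -28.29528°
δ = d/R = 11982.6/6378 = 1.878739 rad
φ₂ = arcsin(sin φ₁ cos δ + cos φ₁ sin δ cos θ)
   = arcsin(-0.70154·-0.30310 + 0.71263·0.95296·0.36000) = 27.20094°
λ₂ = λ₁ + atan2(sin θ sin δ cos φ₁, cos δ − sin φ₁ sin φ₂) = 60.11492°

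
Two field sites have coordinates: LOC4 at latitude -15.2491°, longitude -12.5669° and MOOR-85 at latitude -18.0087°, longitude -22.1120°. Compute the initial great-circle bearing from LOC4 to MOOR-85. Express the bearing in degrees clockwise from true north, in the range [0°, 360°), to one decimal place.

Δλ = -9.5451°
y = sin Δλ · cos φ₂ = -0.157700
x = cos φ₁ sin φ₂ − sin φ₁ cos φ₂ cos Δλ = -0.051608
θ = atan2(y, x) = -108.1210° → 251.8790° (mod 360°)

251.9°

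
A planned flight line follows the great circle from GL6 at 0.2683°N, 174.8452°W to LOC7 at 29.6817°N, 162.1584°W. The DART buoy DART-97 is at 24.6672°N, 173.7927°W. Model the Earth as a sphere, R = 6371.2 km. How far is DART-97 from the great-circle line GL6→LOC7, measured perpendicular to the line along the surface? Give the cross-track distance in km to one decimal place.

856.4 km

δ₁₃ = central angle GL6→DART-97 = 0.426212 rad  (haversine)
θ₁₃ = bearing GL6→DART-97 = 2.314°,  θ₁₂ = bearing GL6→LOC7 = 21.228°
dₓₜ = R·arcsin(sin δ₁₃ · sin(θ₁₃ − θ₁₂)) = 6371.2·arcsin(0.41342·sin(-18.914°)) = -856.397 km
|dₓₜ| = 856.397 km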